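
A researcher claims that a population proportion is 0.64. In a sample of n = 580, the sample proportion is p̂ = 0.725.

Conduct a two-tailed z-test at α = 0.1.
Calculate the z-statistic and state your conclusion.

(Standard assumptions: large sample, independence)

Answer: z = 4.2647, reject H₀

Derivation:
H₀: p = 0.64, H₁: p ≠ 0.64
Standard error: SE = √(p₀(1-p₀)/n) = √(0.64×0.36/580) = 0.019931
z-statistic: z = (p̂ - p₀)/SE = (0.725 - 0.64)/0.019931 = 4.2647
Critical value: z_0.05 = ±1.645
p-value < 0.0001
Decision: reject H₀ at α = 0.1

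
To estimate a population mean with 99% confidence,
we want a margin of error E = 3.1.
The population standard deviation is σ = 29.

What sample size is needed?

Answer: n = 581

Derivation:
z_0.005 = 2.576
n = (z×σ/E)² = (2.576×29/3.1)²
n = 580.7167
Round up: n = 581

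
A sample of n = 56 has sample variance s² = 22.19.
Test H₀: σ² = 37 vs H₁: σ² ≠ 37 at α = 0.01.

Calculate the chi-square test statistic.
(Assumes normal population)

Answer: χ² = 32.9851, fail to reject H₀

Derivation:
df = n - 1 = 55
χ² = (n-1)s²/σ₀² = 55×22.19/37 = 32.9851
Critical values: χ²_{0.995,55} = 31.735, χ²_{0.005,55} = 85.749
Rejection region: χ² < 31.735 or χ² > 85.749
Decision: fail to reject H₀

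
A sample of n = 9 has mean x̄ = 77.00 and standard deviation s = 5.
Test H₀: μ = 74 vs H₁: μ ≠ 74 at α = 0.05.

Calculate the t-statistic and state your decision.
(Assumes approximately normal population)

df = n - 1 = 8
SE = s/√n = 5/√9 = 1.6667
t = (x̄ - μ₀)/SE = (77.00 - 74)/1.6667 = 1.8000
Critical value: t_{0.025,8} = ±2.306
p-value ≈ 0.1096
Decision: fail to reject H₀

Answer: t = 1.8000, fail to reject H₀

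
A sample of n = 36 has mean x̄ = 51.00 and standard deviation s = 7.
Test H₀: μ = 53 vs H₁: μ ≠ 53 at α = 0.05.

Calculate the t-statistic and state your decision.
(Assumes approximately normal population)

df = n - 1 = 35
SE = s/√n = 7/√36 = 1.1667
t = (x̄ - μ₀)/SE = (51.00 - 53)/1.1667 = -1.7142
Critical value: t_{0.025,35} = ±2.030
p-value ≈ 0.0953
Decision: fail to reject H₀

Answer: t = -1.7142, fail to reject H₀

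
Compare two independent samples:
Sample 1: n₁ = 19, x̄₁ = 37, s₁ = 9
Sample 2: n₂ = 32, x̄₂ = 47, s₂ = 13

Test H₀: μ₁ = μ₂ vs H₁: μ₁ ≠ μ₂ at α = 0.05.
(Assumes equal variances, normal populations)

Pooled variance: s²_p = [18×9² + 31×13²]/(49) = 136.6735
s_p = 11.6907
SE = s_p×√(1/n₁ + 1/n₂) = 11.6907×√(1/19 + 1/32) = 3.3859
t = (x̄₁ - x̄₂)/SE = (37 - 47)/3.3859 = -2.9534
df = 49, t-critical = ±2.010
Decision: reject H₀

Answer: t = -2.9534, reject H₀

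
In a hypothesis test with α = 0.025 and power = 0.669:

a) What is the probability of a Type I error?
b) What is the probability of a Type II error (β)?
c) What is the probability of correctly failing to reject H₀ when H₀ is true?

a) Type I error probability = α = 0.025
b) Power = P(reject H₀ | H₁ true) = 1 - β = 0.669, so Type II error probability = β = 1 - Power = 0.331
c) P(fail to reject H₀ | H₀ true) = 1 - α = 0.975

Answer: a) 0.025, b) 0.331, c) 0.975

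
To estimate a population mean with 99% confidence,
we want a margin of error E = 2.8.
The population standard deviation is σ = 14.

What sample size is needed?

Answer: n = 166

Derivation:
z_0.005 = 2.576
n = (z×σ/E)² = (2.576×14/2.8)²
n = 165.8944
Round up: n = 166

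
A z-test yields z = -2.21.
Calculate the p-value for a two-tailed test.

Answer: p-value ≈ 0.0271

Derivation:
For z = -2.21:
p = 2×P(Z > |-2.21|) = 2×(1 - Φ(2.21)) = 0.0271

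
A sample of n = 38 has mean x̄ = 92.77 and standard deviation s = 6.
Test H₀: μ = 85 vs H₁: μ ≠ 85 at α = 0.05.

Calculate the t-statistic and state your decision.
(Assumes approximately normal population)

df = n - 1 = 37
SE = s/√n = 6/√38 = 0.9733
t = (x̄ - μ₀)/SE = (92.77 - 85)/0.9733 = 7.9832
Critical value: t_{0.025,37} = ±2.026
p-value < 0.0001
Decision: reject H₀

Answer: t = 7.9832, reject H₀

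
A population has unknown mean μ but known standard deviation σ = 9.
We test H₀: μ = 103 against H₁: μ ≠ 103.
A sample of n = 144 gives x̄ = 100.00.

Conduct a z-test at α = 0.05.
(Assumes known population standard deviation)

Answer: z = -4.0000, reject H₀

Derivation:
Standard error: SE = σ/√n = 9/√144 = 0.7500
z-statistic: z = (x̄ - μ₀)/SE = (100.00 - 103)/0.7500 = -4.0000
Critical value: ±1.960
p-value = 0.0001
Decision: reject H₀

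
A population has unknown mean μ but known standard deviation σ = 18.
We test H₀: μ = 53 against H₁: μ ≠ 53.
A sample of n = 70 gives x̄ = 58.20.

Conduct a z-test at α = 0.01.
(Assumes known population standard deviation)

Standard error: SE = σ/√n = 18/√70 = 2.1514
z-statistic: z = (x̄ - μ₀)/SE = (58.20 - 53)/2.1514 = 2.4170
Critical value: ±2.576
p-value = 0.0156
Decision: fail to reject H₀

Answer: z = 2.4170, fail to reject H₀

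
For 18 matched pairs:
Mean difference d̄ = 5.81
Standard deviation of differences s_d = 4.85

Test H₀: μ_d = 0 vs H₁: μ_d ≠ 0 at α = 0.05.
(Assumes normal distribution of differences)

df = n - 1 = 17
SE = s_d/√n = 4.85/√18 = 1.1432
t = d̄/SE = 5.81/1.1432 = 5.0822
Critical value: t_{0.025,17} = ±2.110
p-value ≈ 0.0001
Decision: reject H₀

Answer: t = 5.0822, reject H₀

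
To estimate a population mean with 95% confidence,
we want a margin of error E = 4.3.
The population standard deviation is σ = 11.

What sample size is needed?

z_0.025 = 1.960
n = (z×σ/E)² = (1.960×11/4.3)²
n = 25.1397
Round up: n = 26

Answer: n = 26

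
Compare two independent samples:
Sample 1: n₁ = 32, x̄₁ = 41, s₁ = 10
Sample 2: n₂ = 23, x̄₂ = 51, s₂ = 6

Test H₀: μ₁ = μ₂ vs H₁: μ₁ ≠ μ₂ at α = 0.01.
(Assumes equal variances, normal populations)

Answer: t = -4.2688, reject H₀

Derivation:
Pooled variance: s²_p = [31×10² + 22×6²]/(53) = 73.4340
s_p = 8.5694
SE = s_p×√(1/n₁ + 1/n₂) = 8.5694×√(1/32 + 1/23) = 2.3426
t = (x̄₁ - x̄₂)/SE = (41 - 51)/2.3426 = -4.2688
df = 53, t-critical = ±2.672
Decision: reject H₀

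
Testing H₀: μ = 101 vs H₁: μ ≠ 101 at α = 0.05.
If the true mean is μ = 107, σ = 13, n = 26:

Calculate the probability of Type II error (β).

Answer: β ≈ 0.3470

Derivation:
SE = σ/√n = 13/√26 = 2.5495
Critical values: μ₀ ± z_0.025×SE = 101 ± 1.960×2.5495
Acceptance region: (96.0030, 105.9970)
Under H₁ (μ = 107): z_high = (105.9970 - 107)/2.5495 = -0.3934, z_low = (96.0030 - 107)/2.5495 = -4.3134
β = P(not reject | H₁) = Φ(-0.3934) - Φ(-4.3134) ≈ 0.3470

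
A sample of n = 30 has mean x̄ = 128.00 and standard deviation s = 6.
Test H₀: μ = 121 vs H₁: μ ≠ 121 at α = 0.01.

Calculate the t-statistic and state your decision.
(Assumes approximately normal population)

Answer: t = 6.3904, reject H₀

Derivation:
df = n - 1 = 29
SE = s/√n = 6/√30 = 1.0954
t = (x̄ - μ₀)/SE = (128.00 - 121)/1.0954 = 6.3904
Critical value: t_{0.005,29} = ±2.756
p-value < 0.0001
Decision: reject H₀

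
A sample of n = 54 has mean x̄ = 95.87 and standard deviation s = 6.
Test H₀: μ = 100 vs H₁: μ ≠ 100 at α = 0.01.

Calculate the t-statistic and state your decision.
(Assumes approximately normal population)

Answer: t = -5.0582, reject H₀

Derivation:
df = n - 1 = 53
SE = s/√n = 6/√54 = 0.8165
t = (x̄ - μ₀)/SE = (95.87 - 100)/0.8165 = -5.0582
Critical value: t_{0.005,53} = ±2.672
p-value < 0.0001
Decision: reject H₀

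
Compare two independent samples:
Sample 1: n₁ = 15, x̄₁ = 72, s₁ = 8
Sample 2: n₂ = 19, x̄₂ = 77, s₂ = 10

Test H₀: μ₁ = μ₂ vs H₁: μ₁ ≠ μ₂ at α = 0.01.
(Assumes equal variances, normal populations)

Answer: t = -1.5771, fail to reject H₀

Derivation:
Pooled variance: s²_p = [14×8² + 18×10²]/(32) = 84.2500
s_p = 9.1788
SE = s_p×√(1/n₁ + 1/n₂) = 9.1788×√(1/15 + 1/19) = 3.1703
t = (x̄₁ - x̄₂)/SE = (72 - 77)/3.1703 = -1.5771
df = 32, t-critical = ±2.738
Decision: fail to reject H₀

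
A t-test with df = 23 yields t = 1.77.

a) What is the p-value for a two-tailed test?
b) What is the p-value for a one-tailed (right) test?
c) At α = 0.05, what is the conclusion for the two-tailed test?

Answer: a) 0.0900, b) 0.0450, c) fail to reject H₀

Derivation:
Using t-distribution with df = 23:
a) Two-tailed: p = 2×P(T > 1.77) = 0.0900
b) One-tailed: p = P(T > 1.77) = 0.0450
c) 0.0900 ≥ 0.05, fail to reject H₀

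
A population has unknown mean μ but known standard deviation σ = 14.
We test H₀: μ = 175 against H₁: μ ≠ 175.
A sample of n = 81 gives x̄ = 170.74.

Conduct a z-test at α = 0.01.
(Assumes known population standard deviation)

Answer: z = -2.7385, reject H₀

Derivation:
Standard error: SE = σ/√n = 14/√81 = 1.5556
z-statistic: z = (x̄ - μ₀)/SE = (170.74 - 175)/1.5556 = -2.7385
Critical value: ±2.576
p-value = 0.0062
Decision: reject H₀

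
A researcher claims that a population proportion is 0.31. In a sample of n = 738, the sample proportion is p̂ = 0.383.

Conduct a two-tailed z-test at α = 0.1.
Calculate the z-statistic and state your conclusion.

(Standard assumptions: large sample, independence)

H₀: p = 0.31, H₁: p ≠ 0.31
Standard error: SE = √(p₀(1-p₀)/n) = √(0.31×0.69/738) = 0.017025
z-statistic: z = (p̂ - p₀)/SE = (0.383 - 0.31)/0.017025 = 4.2878
Critical value: z_0.05 = ±1.645
p-value < 0.0001
Decision: reject H₀ at α = 0.1

Answer: z = 4.2878, reject H₀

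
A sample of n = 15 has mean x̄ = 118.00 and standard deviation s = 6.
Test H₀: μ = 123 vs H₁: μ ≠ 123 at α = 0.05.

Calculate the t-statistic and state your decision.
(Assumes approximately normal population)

Answer: t = -3.2275, reject H₀

Derivation:
df = n - 1 = 14
SE = s/√n = 6/√15 = 1.5492
t = (x̄ - μ₀)/SE = (118.00 - 123)/1.5492 = -3.2275
Critical value: t_{0.025,14} = ±2.145
p-value ≈ 0.0061
Decision: reject H₀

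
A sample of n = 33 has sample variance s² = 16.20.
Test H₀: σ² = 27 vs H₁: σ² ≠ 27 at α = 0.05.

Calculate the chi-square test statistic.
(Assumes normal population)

df = n - 1 = 32
χ² = (n-1)s²/σ₀² = 32×16.20/27 = 19.2000
Critical values: χ²_{0.975,32} = 18.291, χ²_{0.025,32} = 49.480
Rejection region: χ² < 18.291 or χ² > 49.480
Decision: fail to reject H₀

Answer: χ² = 19.2000, fail to reject H₀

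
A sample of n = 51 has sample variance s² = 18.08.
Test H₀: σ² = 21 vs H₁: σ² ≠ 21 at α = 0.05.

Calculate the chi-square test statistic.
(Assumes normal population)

Answer: χ² = 43.0476, fail to reject H₀

Derivation:
df = n - 1 = 50
χ² = (n-1)s²/σ₀² = 50×18.08/21 = 43.0476
Critical values: χ²_{0.975,50} = 32.357, χ²_{0.025,50} = 71.420
Rejection region: χ² < 32.357 or χ² > 71.420
Decision: fail to reject H₀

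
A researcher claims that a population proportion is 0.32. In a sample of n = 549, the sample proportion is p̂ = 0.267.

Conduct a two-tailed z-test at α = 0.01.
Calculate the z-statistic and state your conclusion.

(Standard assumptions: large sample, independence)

Answer: z = -2.6621, reject H₀

Derivation:
H₀: p = 0.32, H₁: p ≠ 0.32
Standard error: SE = √(p₀(1-p₀)/n) = √(0.32×0.68/549) = 0.019909
z-statistic: z = (p̂ - p₀)/SE = (0.267 - 0.32)/0.019909 = -2.6621
Critical value: z_0.005 = ±2.576
p-value = 0.0078
Decision: reject H₀ at α = 0.01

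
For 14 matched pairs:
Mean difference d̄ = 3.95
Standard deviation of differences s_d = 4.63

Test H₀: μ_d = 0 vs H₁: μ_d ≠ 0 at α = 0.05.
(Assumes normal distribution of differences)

Answer: t = 3.1922, reject H₀

Derivation:
df = n - 1 = 13
SE = s_d/√n = 4.63/√14 = 1.2374
t = d̄/SE = 3.95/1.2374 = 3.1922
Critical value: t_{0.025,13} = ±2.160
p-value ≈ 0.0071
Decision: reject H₀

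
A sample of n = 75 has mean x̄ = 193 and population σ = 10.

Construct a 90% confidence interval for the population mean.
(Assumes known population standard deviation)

Confidence level: 90%, α = 0.1
z_0.05 = 1.645
SE = σ/√n = 10/√75 = 1.1547
Margin of error = 1.645 × 1.1547 = 1.8995
CI: x̄ ± margin = 193 ± 1.8995
CI: (191.1005, 194.8995)

Answer: (191.1005, 194.8995)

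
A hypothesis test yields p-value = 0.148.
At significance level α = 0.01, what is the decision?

Compare p-value to α:
0.148 ≥ 0.01
Decision: fail to reject H₀

Answer: fail to reject H₀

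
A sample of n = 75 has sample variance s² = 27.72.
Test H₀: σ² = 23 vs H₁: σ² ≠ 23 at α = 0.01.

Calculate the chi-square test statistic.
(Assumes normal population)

Answer: χ² = 89.1861, fail to reject H₀

Derivation:
df = n - 1 = 74
χ² = (n-1)s²/σ₀² = 74×27.72/23 = 89.1861
Critical values: χ²_{0.995,74} = 46.417, χ²_{0.005,74} = 109.074
Rejection region: χ² < 46.417 or χ² > 109.074
Decision: fail to reject H₀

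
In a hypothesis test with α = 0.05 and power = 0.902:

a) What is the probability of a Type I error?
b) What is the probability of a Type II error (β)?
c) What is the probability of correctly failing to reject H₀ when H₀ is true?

a) Type I error probability = α = 0.05
b) Power = P(reject H₀ | H₁ true) = 1 - β = 0.902, so Type II error probability = β = 1 - Power = 0.098
c) P(fail to reject H₀ | H₀ true) = 1 - α = 0.95

Answer: a) 0.05, b) 0.098, c) 0.95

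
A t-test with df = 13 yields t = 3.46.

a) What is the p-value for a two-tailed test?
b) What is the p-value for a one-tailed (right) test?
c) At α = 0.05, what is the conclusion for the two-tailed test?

Using t-distribution with df = 13:
a) Two-tailed: p = 2×P(T > 3.46) = 0.0042
b) One-tailed: p = P(T > 3.46) = 0.0021
c) 0.0042 < 0.05, reject H₀

Answer: a) 0.0042, b) 0.0021, c) reject H₀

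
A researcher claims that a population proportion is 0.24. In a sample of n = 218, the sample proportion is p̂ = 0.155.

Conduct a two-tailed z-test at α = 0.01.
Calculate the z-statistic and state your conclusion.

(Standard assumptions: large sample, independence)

H₀: p = 0.24, H₁: p ≠ 0.24
Standard error: SE = √(p₀(1-p₀)/n) = √(0.24×0.76/218) = 0.028926
z-statistic: z = (p̂ - p₀)/SE = (0.155 - 0.24)/0.028926 = -2.9385
Critical value: z_0.005 = ±2.576
p-value = 0.0033
Decision: reject H₀ at α = 0.01

Answer: z = -2.9385, reject H₀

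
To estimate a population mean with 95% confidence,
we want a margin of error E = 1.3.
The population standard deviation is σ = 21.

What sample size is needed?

z_0.025 = 1.960
n = (z×σ/E)² = (1.960×21/1.3)²
n = 1002.4530
Round up: n = 1003

Answer: n = 1003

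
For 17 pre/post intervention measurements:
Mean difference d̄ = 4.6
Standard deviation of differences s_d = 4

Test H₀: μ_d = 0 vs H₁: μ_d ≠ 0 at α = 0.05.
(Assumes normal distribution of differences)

df = n - 1 = 16
SE = s_d/√n = 4/√17 = 0.9701
t = d̄/SE = 4.6/0.9701 = 4.7418
Critical value: t_{0.025,16} = ±2.120
p-value ≈ 0.0002
Decision: reject H₀

Answer: t = 4.7418, reject H₀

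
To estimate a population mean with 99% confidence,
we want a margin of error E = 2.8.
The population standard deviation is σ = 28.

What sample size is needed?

Answer: n = 664

Derivation:
z_0.005 = 2.576
n = (z×σ/E)² = (2.576×28/2.8)²
n = 663.5776
Round up: n = 664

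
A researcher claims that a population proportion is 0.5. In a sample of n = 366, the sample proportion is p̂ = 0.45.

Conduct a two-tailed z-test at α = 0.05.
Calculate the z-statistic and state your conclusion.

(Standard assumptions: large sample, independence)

H₀: p = 0.5, H₁: p ≠ 0.5
Standard error: SE = √(p₀(1-p₀)/n) = √(0.5×0.5/366) = 0.026135
z-statistic: z = (p̂ - p₀)/SE = (0.45 - 0.5)/0.026135 = -1.9131
Critical value: z_0.025 = ±1.960
p-value = 0.0557
Decision: fail to reject H₀ at α = 0.05

Answer: z = -1.9131, fail to reject H₀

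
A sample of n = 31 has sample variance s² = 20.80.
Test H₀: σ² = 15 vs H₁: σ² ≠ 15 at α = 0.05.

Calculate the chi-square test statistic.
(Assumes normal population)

Answer: χ² = 41.6000, fail to reject H₀

Derivation:
df = n - 1 = 30
χ² = (n-1)s²/σ₀² = 30×20.80/15 = 41.6000
Critical values: χ²_{0.975,30} = 16.791, χ²_{0.025,30} = 46.979
Rejection region: χ² < 16.791 or χ² > 46.979
Decision: fail to reject H₀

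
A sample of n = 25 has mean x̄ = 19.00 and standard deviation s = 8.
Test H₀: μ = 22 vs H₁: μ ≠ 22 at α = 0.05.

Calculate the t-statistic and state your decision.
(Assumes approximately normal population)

Answer: t = -1.8750, fail to reject H₀

Derivation:
df = n - 1 = 24
SE = s/√n = 8/√25 = 1.6000
t = (x̄ - μ₀)/SE = (19.00 - 22)/1.6000 = -1.8750
Critical value: t_{0.025,24} = ±2.064
p-value ≈ 0.0730
Decision: fail to reject H₀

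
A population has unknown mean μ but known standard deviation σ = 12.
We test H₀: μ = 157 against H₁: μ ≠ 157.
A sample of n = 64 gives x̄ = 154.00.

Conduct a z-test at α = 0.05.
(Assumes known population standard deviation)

Standard error: SE = σ/√n = 12/√64 = 1.5000
z-statistic: z = (x̄ - μ₀)/SE = (154.00 - 157)/1.5000 = -2.0000
Critical value: ±1.960
p-value = 0.0455
Decision: reject H₀

Answer: z = -2.0000, reject H₀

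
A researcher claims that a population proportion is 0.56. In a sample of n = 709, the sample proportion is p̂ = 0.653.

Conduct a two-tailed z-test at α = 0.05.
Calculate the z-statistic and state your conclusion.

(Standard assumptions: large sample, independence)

Answer: z = 4.9887, reject H₀

Derivation:
H₀: p = 0.56, H₁: p ≠ 0.56
Standard error: SE = √(p₀(1-p₀)/n) = √(0.56×0.44/709) = 0.018642
z-statistic: z = (p̂ - p₀)/SE = (0.653 - 0.56)/0.018642 = 4.9887
Critical value: z_0.025 = ±1.960
p-value < 0.0001
Decision: reject H₀ at α = 0.05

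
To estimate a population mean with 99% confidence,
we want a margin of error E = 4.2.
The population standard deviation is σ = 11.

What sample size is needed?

Answer: n = 46

Derivation:
z_0.005 = 2.576
n = (z×σ/E)² = (2.576×11/4.2)²
n = 45.5175
Round up: n = 46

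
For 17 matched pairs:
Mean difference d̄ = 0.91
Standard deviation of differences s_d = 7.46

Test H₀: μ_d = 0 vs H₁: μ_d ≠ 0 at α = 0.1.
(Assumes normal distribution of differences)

Answer: t = 0.5030, fail to reject H₀

Derivation:
df = n - 1 = 16
SE = s_d/√n = 7.46/√17 = 1.8093
t = d̄/SE = 0.91/1.8093 = 0.5030
Critical value: t_{0.05,16} = ±1.746
p-value ≈ 0.6218
Decision: fail to reject H₀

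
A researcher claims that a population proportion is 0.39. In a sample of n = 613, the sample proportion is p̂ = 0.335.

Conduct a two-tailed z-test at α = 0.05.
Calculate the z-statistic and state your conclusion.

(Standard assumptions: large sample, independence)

Answer: z = -2.7919, reject H₀

Derivation:
H₀: p = 0.39, H₁: p ≠ 0.39
Standard error: SE = √(p₀(1-p₀)/n) = √(0.39×0.61/613) = 0.019700
z-statistic: z = (p̂ - p₀)/SE = (0.335 - 0.39)/0.019700 = -2.7919
Critical value: z_0.025 = ±1.960
p-value = 0.0052
Decision: reject H₀ at α = 0.05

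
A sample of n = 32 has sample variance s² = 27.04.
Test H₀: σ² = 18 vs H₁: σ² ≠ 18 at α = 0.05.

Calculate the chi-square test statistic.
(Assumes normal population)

df = n - 1 = 31
χ² = (n-1)s²/σ₀² = 31×27.04/18 = 46.5689
Critical values: χ²_{0.975,31} = 17.539, χ²_{0.025,31} = 48.232
Rejection region: χ² < 17.539 or χ² > 48.232
Decision: fail to reject H₀

Answer: χ² = 46.5689, fail to reject H₀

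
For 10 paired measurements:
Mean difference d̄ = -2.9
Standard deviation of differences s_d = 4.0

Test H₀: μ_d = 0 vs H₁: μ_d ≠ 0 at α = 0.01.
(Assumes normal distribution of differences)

df = n - 1 = 9
SE = s_d/√n = 4.0/√10 = 1.2649
t = d̄/SE = -2.9/1.2649 = -2.2927
Critical value: t_{0.005,9} = ±3.250
p-value ≈ 0.0476
Decision: fail to reject H₀

Answer: t = -2.2927, fail to reject H₀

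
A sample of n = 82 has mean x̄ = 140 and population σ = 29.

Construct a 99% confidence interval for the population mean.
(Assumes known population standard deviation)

Confidence level: 99%, α = 0.01
z_0.005 = 2.576
SE = σ/√n = 29/√82 = 3.2025
Margin of error = 2.576 × 3.2025 = 8.2496
CI: x̄ ± margin = 140 ± 8.2496
CI: (131.7504, 148.2496)

Answer: (131.7504, 148.2496)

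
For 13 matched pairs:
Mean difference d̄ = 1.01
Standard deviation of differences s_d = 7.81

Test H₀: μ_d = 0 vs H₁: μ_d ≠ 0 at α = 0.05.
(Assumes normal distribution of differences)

df = n - 1 = 12
SE = s_d/√n = 7.81/√13 = 2.1661
t = d̄/SE = 1.01/2.1661 = 0.4663
Critical value: t_{0.025,12} = ±2.179
p-value ≈ 0.6494
Decision: fail to reject H₀

Answer: t = 0.4663, fail to reject H₀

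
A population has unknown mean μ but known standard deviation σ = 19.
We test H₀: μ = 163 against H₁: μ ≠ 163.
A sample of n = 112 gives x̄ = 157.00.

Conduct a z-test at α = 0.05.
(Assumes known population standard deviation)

Answer: z = -3.3421, reject H₀

Derivation:
Standard error: SE = σ/√n = 19/√112 = 1.7953
z-statistic: z = (x̄ - μ₀)/SE = (157.00 - 163)/1.7953 = -3.3421
Critical value: ±1.960
p-value = 0.0008
Decision: reject H₀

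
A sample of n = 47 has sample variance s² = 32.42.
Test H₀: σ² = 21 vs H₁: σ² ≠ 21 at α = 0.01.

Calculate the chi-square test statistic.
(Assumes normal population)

df = n - 1 = 46
χ² = (n-1)s²/σ₀² = 46×32.42/21 = 71.0152
Critical values: χ²_{0.995,46} = 25.041, χ²_{0.005,46} = 74.437
Rejection region: χ² < 25.041 or χ² > 74.437
Decision: fail to reject H₀

Answer: χ² = 71.0152, fail to reject H₀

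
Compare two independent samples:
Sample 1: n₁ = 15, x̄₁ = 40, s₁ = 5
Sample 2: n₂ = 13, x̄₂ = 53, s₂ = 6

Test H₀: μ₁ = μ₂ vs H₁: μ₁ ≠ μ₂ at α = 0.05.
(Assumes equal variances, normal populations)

Answer: t = -6.2557, reject H₀

Derivation:
Pooled variance: s²_p = [14×5² + 12×6²]/(26) = 30.0769
s_p = 5.4842
SE = s_p×√(1/n₁ + 1/n₂) = 5.4842×√(1/15 + 1/13) = 2.0781
t = (x̄₁ - x̄₂)/SE = (40 - 53)/2.0781 = -6.2557
df = 26, t-critical = ±2.056
Decision: reject H₀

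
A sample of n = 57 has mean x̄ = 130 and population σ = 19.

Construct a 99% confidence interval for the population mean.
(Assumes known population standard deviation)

Confidence level: 99%, α = 0.01
z_0.005 = 2.576
SE = σ/√n = 19/√57 = 2.5166
Margin of error = 2.576 × 2.5166 = 6.4828
CI: x̄ ± margin = 130 ± 6.4828
CI: (123.5172, 136.4828)

Answer: (123.5172, 136.4828)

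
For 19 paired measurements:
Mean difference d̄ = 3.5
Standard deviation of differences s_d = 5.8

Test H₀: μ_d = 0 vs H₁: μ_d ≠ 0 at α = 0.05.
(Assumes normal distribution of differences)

df = n - 1 = 18
SE = s_d/√n = 5.8/√19 = 1.3306
t = d̄/SE = 3.5/1.3306 = 2.6304
Critical value: t_{0.025,18} = ±2.101
p-value ≈ 0.0170
Decision: reject H₀

Answer: t = 2.6304, reject H₀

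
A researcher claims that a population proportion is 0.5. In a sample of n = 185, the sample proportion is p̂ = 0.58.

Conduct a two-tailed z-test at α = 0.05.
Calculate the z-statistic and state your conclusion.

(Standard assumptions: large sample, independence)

Answer: z = 2.1762, reject H₀

Derivation:
H₀: p = 0.5, H₁: p ≠ 0.5
Standard error: SE = √(p₀(1-p₀)/n) = √(0.5×0.5/185) = 0.036761
z-statistic: z = (p̂ - p₀)/SE = (0.58 - 0.5)/0.036761 = 2.1762
Critical value: z_0.025 = ±1.960
p-value = 0.0295
Decision: reject H₀ at α = 0.05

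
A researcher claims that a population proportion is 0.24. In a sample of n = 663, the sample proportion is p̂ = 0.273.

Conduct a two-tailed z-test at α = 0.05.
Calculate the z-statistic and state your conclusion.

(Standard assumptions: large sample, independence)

H₀: p = 0.24, H₁: p ≠ 0.24
Standard error: SE = √(p₀(1-p₀)/n) = √(0.24×0.76/663) = 0.016587
z-statistic: z = (p̂ - p₀)/SE = (0.273 - 0.24)/0.016587 = 1.9895
Critical value: z_0.025 = ±1.960
p-value = 0.0466
Decision: reject H₀ at α = 0.05

Answer: z = 1.9895, reject H₀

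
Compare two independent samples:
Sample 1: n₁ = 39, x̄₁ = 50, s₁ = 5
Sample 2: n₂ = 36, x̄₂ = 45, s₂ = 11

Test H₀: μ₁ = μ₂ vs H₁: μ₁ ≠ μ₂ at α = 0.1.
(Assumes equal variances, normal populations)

Answer: t = 2.5669, reject H₀

Derivation:
Pooled variance: s²_p = [38×5² + 35×11²]/(73) = 71.0274
s_p = 8.4278
SE = s_p×√(1/n₁ + 1/n₂) = 8.4278×√(1/39 + 1/36) = 1.9479
t = (x̄₁ - x̄₂)/SE = (50 - 45)/1.9479 = 2.5669
df = 73, t-critical = ±1.666
Decision: reject H₀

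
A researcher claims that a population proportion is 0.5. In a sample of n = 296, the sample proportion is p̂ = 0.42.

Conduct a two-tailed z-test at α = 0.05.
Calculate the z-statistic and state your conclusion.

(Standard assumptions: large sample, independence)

H₀: p = 0.5, H₁: p ≠ 0.5
Standard error: SE = √(p₀(1-p₀)/n) = √(0.5×0.5/296) = 0.029062
z-statistic: z = (p̂ - p₀)/SE = (0.42 - 0.5)/0.029062 = -2.7527
Critical value: z_0.025 = ±1.960
p-value = 0.0059
Decision: reject H₀ at α = 0.05

Answer: z = -2.7527, reject H₀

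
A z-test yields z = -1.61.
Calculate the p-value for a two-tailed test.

For z = -1.61:
p = 2×P(Z > |-1.61|) = 2×(1 - Φ(1.61)) = 0.1074

Answer: p-value ≈ 0.1074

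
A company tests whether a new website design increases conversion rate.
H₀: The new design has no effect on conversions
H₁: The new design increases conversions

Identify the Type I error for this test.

Answer: Switching to a new design that doesn't actually help

Derivation:
Type I error (α): Rejecting H₀ when H₀ is true
Type II error (β): Failing to reject H₀ when H₁ is true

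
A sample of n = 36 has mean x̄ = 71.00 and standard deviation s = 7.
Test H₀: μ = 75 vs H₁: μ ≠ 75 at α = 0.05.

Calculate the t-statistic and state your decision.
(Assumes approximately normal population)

df = n - 1 = 35
SE = s/√n = 7/√36 = 1.1667
t = (x̄ - μ₀)/SE = (71.00 - 75)/1.1667 = -3.4285
Critical value: t_{0.025,35} = ±2.030
p-value ≈ 0.0016
Decision: reject H₀

Answer: t = -3.4285, reject H₀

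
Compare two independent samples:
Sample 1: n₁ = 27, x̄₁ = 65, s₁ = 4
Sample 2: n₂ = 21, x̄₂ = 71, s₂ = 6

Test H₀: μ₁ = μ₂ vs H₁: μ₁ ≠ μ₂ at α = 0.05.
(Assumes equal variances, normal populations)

Answer: t = -4.1497, reject H₀

Derivation:
Pooled variance: s²_p = [26×4² + 20×6²]/(46) = 24.6957
s_p = 4.9695
SE = s_p×√(1/n₁ + 1/n₂) = 4.9695×√(1/27 + 1/21) = 1.4459
t = (x̄₁ - x̄₂)/SE = (65 - 71)/1.4459 = -4.1497
df = 46, t-critical = ±2.013
Decision: reject H₀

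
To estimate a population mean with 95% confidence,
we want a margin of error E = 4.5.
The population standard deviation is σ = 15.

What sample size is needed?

Answer: n = 43

Derivation:
z_0.025 = 1.960
n = (z×σ/E)² = (1.960×15/4.5)²
n = 42.6844
Round up: n = 43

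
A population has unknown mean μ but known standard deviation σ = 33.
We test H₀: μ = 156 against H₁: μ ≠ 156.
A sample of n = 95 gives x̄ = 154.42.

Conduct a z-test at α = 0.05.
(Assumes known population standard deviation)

Answer: z = -0.4667, fail to reject H₀

Derivation:
Standard error: SE = σ/√n = 33/√95 = 3.3857
z-statistic: z = (x̄ - μ₀)/SE = (154.42 - 156)/3.3857 = -0.4667
Critical value: ±1.960
p-value = 0.6407
Decision: fail to reject H₀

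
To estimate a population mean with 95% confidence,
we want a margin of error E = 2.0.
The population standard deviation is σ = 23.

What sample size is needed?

z_0.025 = 1.960
n = (z×σ/E)² = (1.960×23/2.0)²
n = 508.0516
Round up: n = 509

Answer: n = 509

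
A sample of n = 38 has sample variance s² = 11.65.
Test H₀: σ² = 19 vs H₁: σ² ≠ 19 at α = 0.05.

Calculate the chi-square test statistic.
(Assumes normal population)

df = n - 1 = 37
χ² = (n-1)s²/σ₀² = 37×11.65/19 = 22.6868
Critical values: χ²_{0.975,37} = 22.106, χ²_{0.025,37} = 55.668
Rejection region: χ² < 22.106 or χ² > 55.668
Decision: fail to reject H₀

Answer: χ² = 22.6868, fail to reject H₀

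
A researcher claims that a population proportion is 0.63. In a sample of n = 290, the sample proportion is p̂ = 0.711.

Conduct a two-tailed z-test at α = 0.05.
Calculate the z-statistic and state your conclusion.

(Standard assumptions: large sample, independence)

Answer: z = 2.8570, reject H₀

Derivation:
H₀: p = 0.63, H₁: p ≠ 0.63
Standard error: SE = √(p₀(1-p₀)/n) = √(0.63×0.37/290) = 0.028351
z-statistic: z = (p̂ - p₀)/SE = (0.711 - 0.63)/0.028351 = 2.8570
Critical value: z_0.025 = ±1.960
p-value = 0.0043
Decision: reject H₀ at α = 0.05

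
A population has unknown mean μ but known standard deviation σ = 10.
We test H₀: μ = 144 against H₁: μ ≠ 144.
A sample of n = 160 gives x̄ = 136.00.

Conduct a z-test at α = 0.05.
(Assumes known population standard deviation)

Answer: z = -10.1189, reject H₀

Derivation:
Standard error: SE = σ/√n = 10/√160 = 0.7906
z-statistic: z = (x̄ - μ₀)/SE = (136.00 - 144)/0.7906 = -10.1189
Critical value: ±1.960
p-value < 0.0001
Decision: reject H₀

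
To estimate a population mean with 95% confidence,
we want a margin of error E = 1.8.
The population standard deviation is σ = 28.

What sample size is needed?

Answer: n = 930

Derivation:
z_0.025 = 1.960
n = (z×σ/E)² = (1.960×28/1.8)²
n = 929.5723
Round up: n = 930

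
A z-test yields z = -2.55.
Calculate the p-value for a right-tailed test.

Answer: p-value ≈ 0.9946

Derivation:
For z = -2.55:
p = P(Z > -2.55) = 1 - Φ(-2.55) = 0.9946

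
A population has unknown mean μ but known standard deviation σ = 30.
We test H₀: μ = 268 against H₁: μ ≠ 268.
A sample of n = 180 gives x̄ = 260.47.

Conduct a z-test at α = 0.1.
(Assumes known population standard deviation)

Answer: z = -3.3675, reject H₀

Derivation:
Standard error: SE = σ/√n = 30/√180 = 2.2361
z-statistic: z = (x̄ - μ₀)/SE = (260.47 - 268)/2.2361 = -3.3675
Critical value: ±1.645
p-value = 0.0008
Decision: reject H₀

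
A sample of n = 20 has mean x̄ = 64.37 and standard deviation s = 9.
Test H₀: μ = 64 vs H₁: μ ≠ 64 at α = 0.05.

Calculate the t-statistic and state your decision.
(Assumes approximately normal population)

df = n - 1 = 19
SE = s/√n = 9/√20 = 2.0125
t = (x̄ - μ₀)/SE = (64.37 - 64)/2.0125 = 0.1839
Critical value: t_{0.025,19} = ±2.093
p-value ≈ 0.8560
Decision: fail to reject H₀

Answer: t = 0.1839, fail to reject H₀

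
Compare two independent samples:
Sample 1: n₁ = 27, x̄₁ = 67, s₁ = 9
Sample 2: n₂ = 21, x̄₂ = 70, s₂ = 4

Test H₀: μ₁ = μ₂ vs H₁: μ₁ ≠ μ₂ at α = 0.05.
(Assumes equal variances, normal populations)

Answer: t = -1.4198, fail to reject H₀

Derivation:
Pooled variance: s²_p = [26×9² + 20×4²]/(46) = 52.7391
s_p = 7.2622
SE = s_p×√(1/n₁ + 1/n₂) = 7.2622×√(1/27 + 1/21) = 2.1130
t = (x̄₁ - x̄₂)/SE = (67 - 70)/2.1130 = -1.4198
df = 46, t-critical = ±2.013
Decision: fail to reject H₀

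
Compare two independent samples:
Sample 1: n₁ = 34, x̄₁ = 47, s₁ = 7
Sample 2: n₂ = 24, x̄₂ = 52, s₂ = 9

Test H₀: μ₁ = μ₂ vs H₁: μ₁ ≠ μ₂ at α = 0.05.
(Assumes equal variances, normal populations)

Pooled variance: s²_p = [33×7² + 23×9²]/(56) = 62.1429
s_p = 7.8831
SE = s_p×√(1/n₁ + 1/n₂) = 7.8831×√(1/34 + 1/24) = 2.1017
t = (x̄₁ - x̄₂)/SE = (47 - 52)/2.1017 = -2.3790
df = 56, t-critical = ±2.003
Decision: reject H₀

Answer: t = -2.3790, reject H₀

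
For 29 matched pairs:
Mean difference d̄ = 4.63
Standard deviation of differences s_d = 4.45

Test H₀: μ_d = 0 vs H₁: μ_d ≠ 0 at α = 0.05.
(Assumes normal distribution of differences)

Answer: t = 5.6033, reject H₀

Derivation:
df = n - 1 = 28
SE = s_d/√n = 4.45/√29 = 0.8263
t = d̄/SE = 4.63/0.8263 = 5.6033
Critical value: t_{0.025,28} = ±2.048
p-value < 0.0001
Decision: reject H₀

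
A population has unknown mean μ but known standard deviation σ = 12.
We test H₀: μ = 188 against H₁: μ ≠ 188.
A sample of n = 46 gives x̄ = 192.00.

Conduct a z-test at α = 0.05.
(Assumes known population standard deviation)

Standard error: SE = σ/√n = 12/√46 = 1.7693
z-statistic: z = (x̄ - μ₀)/SE = (192.00 - 188)/1.7693 = 2.2608
Critical value: ±1.960
p-value = 0.0238
Decision: reject H₀

Answer: z = 2.2608, reject H₀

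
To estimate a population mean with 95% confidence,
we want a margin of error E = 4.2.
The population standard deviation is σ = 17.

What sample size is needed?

Answer: n = 63

Derivation:
z_0.025 = 1.960
n = (z×σ/E)² = (1.960×17/4.2)²
n = 62.9378
Round up: n = 63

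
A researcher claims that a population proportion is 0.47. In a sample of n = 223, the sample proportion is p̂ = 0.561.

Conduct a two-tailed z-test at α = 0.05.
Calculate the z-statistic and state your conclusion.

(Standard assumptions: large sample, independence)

Answer: z = 2.7228, reject H₀

Derivation:
H₀: p = 0.47, H₁: p ≠ 0.47
Standard error: SE = √(p₀(1-p₀)/n) = √(0.47×0.53/223) = 0.033422
z-statistic: z = (p̂ - p₀)/SE = (0.561 - 0.47)/0.033422 = 2.7228
Critical value: z_0.025 = ±1.960
p-value = 0.0065
Decision: reject H₀ at α = 0.05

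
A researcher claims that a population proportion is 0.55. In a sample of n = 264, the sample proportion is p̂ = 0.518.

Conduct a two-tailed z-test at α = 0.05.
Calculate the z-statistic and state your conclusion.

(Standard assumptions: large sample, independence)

H₀: p = 0.55, H₁: p ≠ 0.55
Standard error: SE = √(p₀(1-p₀)/n) = √(0.55×0.45/264) = 0.030619
z-statistic: z = (p̂ - p₀)/SE = (0.518 - 0.55)/0.030619 = -1.0451
Critical value: z_0.025 = ±1.960
p-value = 0.2960
Decision: fail to reject H₀ at α = 0.05

Answer: z = -1.0451, fail to reject H₀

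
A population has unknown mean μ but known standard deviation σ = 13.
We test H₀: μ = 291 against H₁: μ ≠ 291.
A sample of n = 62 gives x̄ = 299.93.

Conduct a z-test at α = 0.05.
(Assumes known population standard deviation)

Standard error: SE = σ/√n = 13/√62 = 1.6510
z-statistic: z = (x̄ - μ₀)/SE = (299.93 - 291)/1.6510 = 5.4088
Critical value: ±1.960
p-value < 0.0001
Decision: reject H₀

Answer: z = 5.4088, reject H₀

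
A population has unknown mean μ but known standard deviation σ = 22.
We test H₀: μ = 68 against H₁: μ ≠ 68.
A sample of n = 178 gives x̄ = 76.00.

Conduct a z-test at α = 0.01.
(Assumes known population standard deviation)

Answer: z = 4.8514, reject H₀

Derivation:
Standard error: SE = σ/√n = 22/√178 = 1.6490
z-statistic: z = (x̄ - μ₀)/SE = (76.00 - 68)/1.6490 = 4.8514
Critical value: ±2.576
p-value < 0.0001
Decision: reject H₀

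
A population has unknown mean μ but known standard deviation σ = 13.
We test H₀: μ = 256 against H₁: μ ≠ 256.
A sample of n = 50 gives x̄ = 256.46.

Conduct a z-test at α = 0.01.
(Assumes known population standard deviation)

Standard error: SE = σ/√n = 13/√50 = 1.8385
z-statistic: z = (x̄ - μ₀)/SE = (256.46 - 256)/1.8385 = 0.2502
Critical value: ±2.576
p-value = 0.8024
Decision: fail to reject H₀

Answer: z = 0.2502, fail to reject H₀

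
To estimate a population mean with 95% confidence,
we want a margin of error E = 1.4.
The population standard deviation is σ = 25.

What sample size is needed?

Answer: n = 1225

Derivation:
z_0.025 = 1.960
n = (z×σ/E)² = (1.960×25/1.4)²
n = 1225.0000
Already a whole number: n = 1225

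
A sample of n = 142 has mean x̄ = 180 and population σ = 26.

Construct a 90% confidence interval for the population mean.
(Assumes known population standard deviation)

Answer: (176.4108, 183.5892)

Derivation:
Confidence level: 90%, α = 0.1
z_0.05 = 1.645
SE = σ/√n = 26/√142 = 2.1819
Margin of error = 1.645 × 2.1819 = 3.5892
CI: x̄ ± margin = 180 ± 3.5892
CI: (176.4108, 183.5892)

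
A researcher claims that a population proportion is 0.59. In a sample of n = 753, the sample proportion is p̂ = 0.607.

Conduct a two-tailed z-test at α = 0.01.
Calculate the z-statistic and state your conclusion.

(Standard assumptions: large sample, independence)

Answer: z = 0.9485, fail to reject H₀

Derivation:
H₀: p = 0.59, H₁: p ≠ 0.59
Standard error: SE = √(p₀(1-p₀)/n) = √(0.59×0.41/753) = 0.017923
z-statistic: z = (p̂ - p₀)/SE = (0.607 - 0.59)/0.017923 = 0.9485
Critical value: z_0.005 = ±2.576
p-value = 0.3429
Decision: fail to reject H₀ at α = 0.01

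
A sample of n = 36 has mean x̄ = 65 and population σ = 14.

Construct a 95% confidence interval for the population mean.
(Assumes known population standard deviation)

Confidence level: 95%, α = 0.05
z_0.025 = 1.960
SE = σ/√n = 14/√36 = 2.3333
Margin of error = 1.960 × 2.3333 = 4.5733
CI: x̄ ± margin = 65 ± 4.5733
CI: (60.4267, 69.5733)

Answer: (60.4267, 69.5733)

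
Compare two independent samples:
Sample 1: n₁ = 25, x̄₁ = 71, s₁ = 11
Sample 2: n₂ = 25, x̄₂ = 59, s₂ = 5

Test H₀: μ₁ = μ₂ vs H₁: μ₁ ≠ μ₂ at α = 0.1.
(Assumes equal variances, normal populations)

Pooled variance: s²_p = [24×11² + 24×5²]/(48) = 73.0000
s_p = 8.5440
SE = s_p×√(1/n₁ + 1/n₂) = 8.5440×√(1/25 + 1/25) = 2.4166
t = (x̄₁ - x̄₂)/SE = (71 - 59)/2.4166 = 4.9657
df = 48, t-critical = ±1.677
Decision: reject H₀

Answer: t = 4.9657, reject H₀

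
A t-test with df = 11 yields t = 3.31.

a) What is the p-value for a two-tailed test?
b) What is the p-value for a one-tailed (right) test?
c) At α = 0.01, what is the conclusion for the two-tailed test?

Using t-distribution with df = 11:
a) Two-tailed: p = 2×P(T > 3.31) = 0.0070
b) One-tailed: p = P(T > 3.31) = 0.0035
c) 0.0070 < 0.01, reject H₀

Answer: a) 0.0070, b) 0.0035, c) reject H₀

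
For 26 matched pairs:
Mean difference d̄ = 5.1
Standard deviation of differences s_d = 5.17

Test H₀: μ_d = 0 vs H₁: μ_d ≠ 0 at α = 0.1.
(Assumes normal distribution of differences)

df = n - 1 = 25
SE = s_d/√n = 5.17/√26 = 1.0139
t = d̄/SE = 5.1/1.0139 = 5.0301
Critical value: t_{0.05,25} = ±1.708
p-value < 0.0001
Decision: reject H₀

Answer: t = 5.0301, reject H₀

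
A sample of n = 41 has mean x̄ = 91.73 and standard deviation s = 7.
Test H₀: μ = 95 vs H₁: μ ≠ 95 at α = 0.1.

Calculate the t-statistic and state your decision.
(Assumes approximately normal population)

df = n - 1 = 40
SE = s/√n = 7/√41 = 1.0932
t = (x̄ - μ₀)/SE = (91.73 - 95)/1.0932 = -2.9912
Critical value: t_{0.05,40} = ±1.684
p-value ≈ 0.0047
Decision: reject H₀

Answer: t = -2.9912, reject H₀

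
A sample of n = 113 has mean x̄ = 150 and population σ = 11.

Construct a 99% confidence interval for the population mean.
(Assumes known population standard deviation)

Confidence level: 99%, α = 0.01
z_0.005 = 2.576
SE = σ/√n = 11/√113 = 1.0348
Margin of error = 2.576 × 1.0348 = 2.6656
CI: x̄ ± margin = 150 ± 2.6656
CI: (147.3344, 152.6656)

Answer: (147.3344, 152.6656)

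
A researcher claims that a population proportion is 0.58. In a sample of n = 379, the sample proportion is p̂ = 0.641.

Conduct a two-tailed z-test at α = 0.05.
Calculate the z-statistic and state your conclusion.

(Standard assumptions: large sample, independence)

H₀: p = 0.58, H₁: p ≠ 0.58
Standard error: SE = √(p₀(1-p₀)/n) = √(0.58×0.42/379) = 0.025352
z-statistic: z = (p̂ - p₀)/SE = (0.641 - 0.58)/0.025352 = 2.4061
Critical value: z_0.025 = ±1.960
p-value = 0.0161
Decision: reject H₀ at α = 0.05

Answer: z = 2.4061, reject H₀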